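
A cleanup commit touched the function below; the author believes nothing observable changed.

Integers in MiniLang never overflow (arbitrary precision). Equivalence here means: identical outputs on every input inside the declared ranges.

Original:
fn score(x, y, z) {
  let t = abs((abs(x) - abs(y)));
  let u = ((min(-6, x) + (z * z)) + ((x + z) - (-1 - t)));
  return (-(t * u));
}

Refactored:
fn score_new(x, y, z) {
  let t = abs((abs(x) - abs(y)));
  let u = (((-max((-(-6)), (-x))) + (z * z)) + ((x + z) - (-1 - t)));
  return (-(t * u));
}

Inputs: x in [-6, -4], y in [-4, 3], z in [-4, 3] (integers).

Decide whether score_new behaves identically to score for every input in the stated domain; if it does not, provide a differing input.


This is a faithful refactor — min/max/abs usage differs, but the computed results match everywhere.
As a probe, take x=-4, y=3, z=3: score runs t becomes 1; next u becomes 4; next final value -4; score_new runs t becomes 1; next u becomes 4; next final value -4; both end at -4.
Sweeping the whole domain (192 inputs) finds no disagreement.
verdict: equivalent


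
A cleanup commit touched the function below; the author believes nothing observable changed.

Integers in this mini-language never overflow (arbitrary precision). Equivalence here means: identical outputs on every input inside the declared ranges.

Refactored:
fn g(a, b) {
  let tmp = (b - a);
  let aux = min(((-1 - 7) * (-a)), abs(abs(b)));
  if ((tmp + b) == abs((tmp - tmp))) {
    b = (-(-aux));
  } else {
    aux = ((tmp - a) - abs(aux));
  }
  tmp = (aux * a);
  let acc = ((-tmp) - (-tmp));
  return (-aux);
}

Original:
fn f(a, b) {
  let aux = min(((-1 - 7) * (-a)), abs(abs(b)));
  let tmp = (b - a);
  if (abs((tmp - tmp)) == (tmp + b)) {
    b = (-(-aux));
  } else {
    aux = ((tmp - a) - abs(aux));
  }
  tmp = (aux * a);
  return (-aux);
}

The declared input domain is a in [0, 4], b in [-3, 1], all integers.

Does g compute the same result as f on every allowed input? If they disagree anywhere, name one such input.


Reading the diff, among the changes: arithmetic usage differs; local variable names differ; statement counts differ.
Tracing a=0, b=-1: f: aux becomes 0; next tmp becomes -1; next (abs((tmp - tmp)) == (tmp + b)) evaluates to false; next aux becomes -1; next tmp becomes 0; next final value 1 | g: tmp becomes -1; next aux becomes 0; next ((tmp + b) == abs((tmp - tmp))) evaluates to false; next aux becomes -1; next tmp becomes 0; next acc becomes 0; next final value 1 — matching result 1.
Checked all 25 inputs in the declared domain: the outputs agree on every one.
verdict: equivalent


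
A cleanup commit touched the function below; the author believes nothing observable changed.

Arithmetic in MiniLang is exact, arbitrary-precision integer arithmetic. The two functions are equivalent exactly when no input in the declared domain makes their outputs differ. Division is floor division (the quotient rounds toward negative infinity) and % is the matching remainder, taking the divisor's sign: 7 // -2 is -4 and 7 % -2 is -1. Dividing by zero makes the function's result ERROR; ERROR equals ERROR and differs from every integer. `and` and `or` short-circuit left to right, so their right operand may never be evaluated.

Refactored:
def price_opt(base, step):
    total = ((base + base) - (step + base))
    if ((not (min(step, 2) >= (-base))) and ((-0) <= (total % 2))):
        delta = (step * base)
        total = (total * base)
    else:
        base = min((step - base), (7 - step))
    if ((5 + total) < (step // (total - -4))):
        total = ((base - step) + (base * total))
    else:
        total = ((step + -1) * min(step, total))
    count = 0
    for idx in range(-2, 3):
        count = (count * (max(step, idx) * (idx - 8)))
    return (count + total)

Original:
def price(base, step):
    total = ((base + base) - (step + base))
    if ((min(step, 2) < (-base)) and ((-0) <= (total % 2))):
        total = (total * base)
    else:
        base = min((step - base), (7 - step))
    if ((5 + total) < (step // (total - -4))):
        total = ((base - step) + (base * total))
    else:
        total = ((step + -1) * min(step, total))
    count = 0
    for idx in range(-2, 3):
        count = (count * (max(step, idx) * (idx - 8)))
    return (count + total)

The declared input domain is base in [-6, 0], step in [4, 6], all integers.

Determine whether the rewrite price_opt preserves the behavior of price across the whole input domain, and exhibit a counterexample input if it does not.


Equivalent — the differences include boolean connective usage differs; comparison usage differs; arithmetic usage differs; local variable names differ; statement counts differ, yet no declared input distinguishes the two.
Spot check at base=-5, step=4 — price: total becomes -9; next ((min(step, 2) < (-base)) and ((-0) <= (total % 2))) evaluates to true; next total becomes 45; next ((5 + total) < (step // (total - -4))) evaluates to false; next total becomes 12; next count becomes 0; next at idx=-2:; next count becomes 0; next at idx=-1:; next count becomes 0; next at idx=0:; next count becomes 0; next at idx=1:; next count becomes 0; next at idx=2:; next count becomes 0; next final value 12. price_opt: total becomes -9; next ((not (min(step, 2) >= (-base))) and ((-0) <= (total % 2))) evaluates to true; next delta becomes -20; next total becomes 45; next ((5 + total) < (step // (total - -4))) evaluates to false; next total becomes 12; next count becomes 0; next at idx=-2:; next count becomes 0; next at idx=-1:; next count becomes 0; next at idx=0:; next count becomes 0; next at idx=1:; next count becomes 0; next at idx=2:; next count becomes 0; next final value 12. Both give 12.
Checked all 21 inputs in the declared domain: the outputs agree on every one.
verdict: equivalent


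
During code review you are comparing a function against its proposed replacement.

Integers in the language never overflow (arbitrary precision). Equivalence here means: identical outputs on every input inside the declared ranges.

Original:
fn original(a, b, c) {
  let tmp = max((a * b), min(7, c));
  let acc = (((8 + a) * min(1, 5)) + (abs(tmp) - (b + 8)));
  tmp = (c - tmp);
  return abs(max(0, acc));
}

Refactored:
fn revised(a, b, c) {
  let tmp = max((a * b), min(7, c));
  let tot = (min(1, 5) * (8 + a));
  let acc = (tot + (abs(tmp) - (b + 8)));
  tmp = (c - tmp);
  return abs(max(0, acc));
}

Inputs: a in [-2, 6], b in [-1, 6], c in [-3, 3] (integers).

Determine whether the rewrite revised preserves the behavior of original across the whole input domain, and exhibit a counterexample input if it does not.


Behavior is preserved: although statement counts differ; and local variable names differ, the outputs never diverge.
Spot check at a=3, b=-1, c=-1 — original: tmp becomes -1; next acc becomes 5; next tmp becomes 0; next final value 5. revised: tmp becomes -1; next tot becomes 11; next acc becomes 5; next tmp becomes 0; next final value 5. Both give 5.
An exhaustive pass over the 504 declared inputs shows identical outputs.
verdict: equivalent


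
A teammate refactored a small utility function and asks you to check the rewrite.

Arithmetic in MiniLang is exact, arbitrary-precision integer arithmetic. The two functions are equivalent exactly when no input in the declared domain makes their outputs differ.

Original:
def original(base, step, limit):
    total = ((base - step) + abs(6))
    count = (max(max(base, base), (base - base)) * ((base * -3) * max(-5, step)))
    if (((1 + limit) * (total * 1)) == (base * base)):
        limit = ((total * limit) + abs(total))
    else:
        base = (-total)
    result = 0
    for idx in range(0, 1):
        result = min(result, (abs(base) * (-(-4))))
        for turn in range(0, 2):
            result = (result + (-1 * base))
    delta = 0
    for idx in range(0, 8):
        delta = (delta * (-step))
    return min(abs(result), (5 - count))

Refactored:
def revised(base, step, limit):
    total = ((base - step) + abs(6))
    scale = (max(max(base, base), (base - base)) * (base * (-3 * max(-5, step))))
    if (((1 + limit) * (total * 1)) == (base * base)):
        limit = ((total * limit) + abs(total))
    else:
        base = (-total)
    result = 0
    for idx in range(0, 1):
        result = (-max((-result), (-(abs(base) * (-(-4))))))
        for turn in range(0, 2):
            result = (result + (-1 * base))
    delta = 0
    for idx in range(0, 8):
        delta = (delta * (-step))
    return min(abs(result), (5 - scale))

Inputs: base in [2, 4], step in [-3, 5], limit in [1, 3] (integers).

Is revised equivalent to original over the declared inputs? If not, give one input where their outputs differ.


Differences: min/max/abs usage differs, and local variable names differ — yet all 81 inputs agree.
verdict: equivalent


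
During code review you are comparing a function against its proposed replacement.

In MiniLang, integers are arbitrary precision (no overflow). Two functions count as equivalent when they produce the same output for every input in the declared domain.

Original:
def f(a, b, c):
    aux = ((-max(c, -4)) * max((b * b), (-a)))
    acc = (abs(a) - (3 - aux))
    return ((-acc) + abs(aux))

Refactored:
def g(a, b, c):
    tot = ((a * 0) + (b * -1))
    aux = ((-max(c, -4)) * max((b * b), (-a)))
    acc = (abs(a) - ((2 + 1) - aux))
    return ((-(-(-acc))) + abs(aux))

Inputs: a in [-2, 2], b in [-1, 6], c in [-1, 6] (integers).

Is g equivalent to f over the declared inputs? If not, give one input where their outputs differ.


Behavior is preserved: although constant usage differs; local variable names differ; statement counts differ; arithmetic usage differs, the outputs never diverge.
Spot check at a=-2, b=4, c=4 — f: aux becomes -64; next acc becomes -65; next final value 129. g: tot becomes -4; next aux becomes -64; next acc becomes -65; next final value 129. Both give 129.
Across all 320 domain points the two functions coincide.
verdict: equivalent


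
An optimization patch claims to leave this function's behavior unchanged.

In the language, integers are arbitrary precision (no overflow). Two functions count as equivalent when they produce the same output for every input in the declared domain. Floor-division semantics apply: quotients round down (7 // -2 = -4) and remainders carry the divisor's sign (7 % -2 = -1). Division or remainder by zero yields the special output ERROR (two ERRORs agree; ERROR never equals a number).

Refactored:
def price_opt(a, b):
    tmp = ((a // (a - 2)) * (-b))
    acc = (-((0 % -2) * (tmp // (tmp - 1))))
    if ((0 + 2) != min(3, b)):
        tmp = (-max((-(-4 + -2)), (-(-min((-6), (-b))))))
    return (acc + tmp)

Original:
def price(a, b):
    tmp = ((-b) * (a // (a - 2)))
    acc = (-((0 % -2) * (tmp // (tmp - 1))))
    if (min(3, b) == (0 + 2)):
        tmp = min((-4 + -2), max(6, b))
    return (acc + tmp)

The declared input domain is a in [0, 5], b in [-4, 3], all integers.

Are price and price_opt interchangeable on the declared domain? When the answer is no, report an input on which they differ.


Evaluate both at a=0, b=-4.
price: tmp becomes 0; next acc becomes 0; next (min(3, b) == (0 + 2)) evaluates to false; next final value 0
price_opt: tmp becomes 0; next acc becomes 0; next ((0 + 2) != min(3, b)) evaluates to true; next tmp becomes -6; next final value -6
0 and -6 differ, so these are not the same function on this domain.
verdict: not equivalent; witness: a=0, b=-4


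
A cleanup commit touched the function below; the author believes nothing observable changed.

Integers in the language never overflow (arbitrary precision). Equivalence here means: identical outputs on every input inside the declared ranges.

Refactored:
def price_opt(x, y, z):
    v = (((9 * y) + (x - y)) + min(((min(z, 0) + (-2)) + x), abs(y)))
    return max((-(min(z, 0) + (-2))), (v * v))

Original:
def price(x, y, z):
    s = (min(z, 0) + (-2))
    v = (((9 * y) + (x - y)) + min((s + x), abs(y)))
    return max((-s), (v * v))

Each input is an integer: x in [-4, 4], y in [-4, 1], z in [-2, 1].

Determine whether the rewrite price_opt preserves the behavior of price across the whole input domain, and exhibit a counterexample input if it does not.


Behavior is preserved: although local variable names differ; and min/max/abs usage differs; and arithmetic usage differs; and constant usage differs; and statement counts differ, the outputs never diverge.
Tracing x=4, y=0, z=1: price: s = -2; v = 4; return 16 | price_opt: v = 4; return 16 — matching result 16.
Every one of the 216 inputs gives matching results.
verdict: equivalent


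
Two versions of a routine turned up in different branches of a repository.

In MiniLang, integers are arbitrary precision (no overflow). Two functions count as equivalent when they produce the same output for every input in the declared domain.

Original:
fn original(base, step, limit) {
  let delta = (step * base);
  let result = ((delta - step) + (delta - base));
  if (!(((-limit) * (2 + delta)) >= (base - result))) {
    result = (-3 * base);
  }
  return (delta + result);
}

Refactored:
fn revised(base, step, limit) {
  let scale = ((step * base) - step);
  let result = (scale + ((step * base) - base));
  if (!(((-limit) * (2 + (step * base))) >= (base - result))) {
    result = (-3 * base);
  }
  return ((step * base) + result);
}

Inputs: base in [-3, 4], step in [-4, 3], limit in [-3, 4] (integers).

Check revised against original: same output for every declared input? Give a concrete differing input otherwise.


Comparing the listings, the differences include: local variable names differ; also arithmetic usage differs.
Tracing base=-2, step=2, limit=3: original: delta := -4 | result := -8 | (!(((-limit) * (2 + delta)) >= (base - result))): false | result -12 | revised: scale := -6 | result := -8 | (!(((-limit) * (2 + (step * base))) >= (base - result))): false | result -12 — matching result -12.
Every one of the 512 inputs gives matching results.
verdict: equivalent


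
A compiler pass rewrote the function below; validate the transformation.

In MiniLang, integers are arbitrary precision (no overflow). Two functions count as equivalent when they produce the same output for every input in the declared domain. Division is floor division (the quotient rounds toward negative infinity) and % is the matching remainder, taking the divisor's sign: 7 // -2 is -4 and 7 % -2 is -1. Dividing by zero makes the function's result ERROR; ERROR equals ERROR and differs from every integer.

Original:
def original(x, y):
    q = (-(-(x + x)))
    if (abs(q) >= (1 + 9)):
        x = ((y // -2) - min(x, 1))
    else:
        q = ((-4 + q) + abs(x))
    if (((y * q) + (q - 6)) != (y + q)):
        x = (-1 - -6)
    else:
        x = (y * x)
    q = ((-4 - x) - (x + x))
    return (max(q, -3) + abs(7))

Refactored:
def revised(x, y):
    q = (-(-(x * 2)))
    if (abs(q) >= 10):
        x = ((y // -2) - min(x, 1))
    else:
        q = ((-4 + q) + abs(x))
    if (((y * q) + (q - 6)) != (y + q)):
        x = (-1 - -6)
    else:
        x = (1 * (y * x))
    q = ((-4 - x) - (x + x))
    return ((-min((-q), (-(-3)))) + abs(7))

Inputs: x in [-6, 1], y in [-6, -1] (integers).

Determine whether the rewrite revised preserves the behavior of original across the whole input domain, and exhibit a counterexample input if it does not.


Behavior is preserved: although constant usage differs, min/max/abs usage differs, arithmetic usage differs, the outputs never diverge.
As a probe, take x=-3, y=-4: original runs q := -6 | (abs(q) >= (1 + 9)): false | q := -7 | (((y * q) + (q - 6)) != (y + q)): true | x := 5 | q := -19 | result 4; revised runs q := -6 | (abs(q) >= 10): false | q := -7 | (((y * q) + (q - 6)) != (y + q)): true | x := 5 | q := -19 | result 4; both end at 4.
Sweeping the whole domain (48 inputs) finds no disagreement.
verdict: equivalent


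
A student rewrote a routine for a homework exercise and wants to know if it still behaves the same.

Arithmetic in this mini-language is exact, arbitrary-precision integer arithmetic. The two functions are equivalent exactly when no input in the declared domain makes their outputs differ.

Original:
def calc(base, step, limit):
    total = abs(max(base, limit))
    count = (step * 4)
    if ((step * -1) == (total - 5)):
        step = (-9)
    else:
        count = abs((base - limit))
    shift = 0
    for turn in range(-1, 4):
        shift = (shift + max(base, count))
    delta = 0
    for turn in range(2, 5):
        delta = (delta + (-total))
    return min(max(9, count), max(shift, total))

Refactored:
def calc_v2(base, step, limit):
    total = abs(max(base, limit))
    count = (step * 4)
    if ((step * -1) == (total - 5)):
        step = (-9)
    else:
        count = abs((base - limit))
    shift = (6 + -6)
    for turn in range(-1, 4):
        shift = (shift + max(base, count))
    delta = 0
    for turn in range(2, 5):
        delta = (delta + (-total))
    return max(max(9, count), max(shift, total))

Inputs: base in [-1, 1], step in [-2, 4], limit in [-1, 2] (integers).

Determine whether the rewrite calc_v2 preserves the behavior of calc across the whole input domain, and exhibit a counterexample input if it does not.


At base=-1, step=-2, limit=-1: calc gives 1, calc_v2 gives 9.
verdict: not equivalent; witness: base=-1, step=-2, limit=-1


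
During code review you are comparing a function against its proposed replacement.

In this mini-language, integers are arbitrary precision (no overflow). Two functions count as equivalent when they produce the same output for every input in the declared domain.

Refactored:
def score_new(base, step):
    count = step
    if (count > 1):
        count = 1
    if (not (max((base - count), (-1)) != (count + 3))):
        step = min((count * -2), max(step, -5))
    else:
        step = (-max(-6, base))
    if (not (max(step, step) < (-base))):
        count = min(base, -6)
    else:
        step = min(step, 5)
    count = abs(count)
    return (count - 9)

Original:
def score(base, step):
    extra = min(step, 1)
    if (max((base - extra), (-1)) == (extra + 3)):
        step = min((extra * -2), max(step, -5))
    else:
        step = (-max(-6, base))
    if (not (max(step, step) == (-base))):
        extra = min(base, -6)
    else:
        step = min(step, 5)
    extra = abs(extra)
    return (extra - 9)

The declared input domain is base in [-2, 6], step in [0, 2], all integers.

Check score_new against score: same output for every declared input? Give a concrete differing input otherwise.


Consider the input base=-2, step=0.
score: extra=0, then (max((base - extra), (-1)) == (extra + 3)) is false, then step=2, then (not (max(step, step) == (-base))) is false, then step=2, then extra=0, then returns -9
score_new: count=0, then (count > 1) is false, then (not (max((base - count), (-1)) != (count + 3))) is false, then step=2, then (not (max(step, step) < (-base))) is true, then count=-6, then count=6, then returns -3
-9 against -3: the behavior changed.
verdict: not equivalent; witness: base=-2, step=0


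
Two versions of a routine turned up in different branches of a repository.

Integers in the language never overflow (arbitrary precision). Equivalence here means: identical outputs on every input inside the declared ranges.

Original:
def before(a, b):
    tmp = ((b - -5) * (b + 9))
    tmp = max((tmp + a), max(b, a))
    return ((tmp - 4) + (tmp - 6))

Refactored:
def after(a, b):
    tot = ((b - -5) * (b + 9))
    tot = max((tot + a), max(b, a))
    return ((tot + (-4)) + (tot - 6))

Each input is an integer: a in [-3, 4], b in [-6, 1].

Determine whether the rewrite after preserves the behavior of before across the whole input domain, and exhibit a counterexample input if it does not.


Behavior is preserved: although local variable names differ, and arithmetic usage differs, the outputs never diverge.
As a probe, take a=4, b=1: before runs tmp becomes 60; next tmp becomes 64; next final value 118; after runs tot becomes 60; next tot becomes 64; next final value 118; both end at 118.
Across all 64 domain points the two functions coincide.
verdict: equivalent


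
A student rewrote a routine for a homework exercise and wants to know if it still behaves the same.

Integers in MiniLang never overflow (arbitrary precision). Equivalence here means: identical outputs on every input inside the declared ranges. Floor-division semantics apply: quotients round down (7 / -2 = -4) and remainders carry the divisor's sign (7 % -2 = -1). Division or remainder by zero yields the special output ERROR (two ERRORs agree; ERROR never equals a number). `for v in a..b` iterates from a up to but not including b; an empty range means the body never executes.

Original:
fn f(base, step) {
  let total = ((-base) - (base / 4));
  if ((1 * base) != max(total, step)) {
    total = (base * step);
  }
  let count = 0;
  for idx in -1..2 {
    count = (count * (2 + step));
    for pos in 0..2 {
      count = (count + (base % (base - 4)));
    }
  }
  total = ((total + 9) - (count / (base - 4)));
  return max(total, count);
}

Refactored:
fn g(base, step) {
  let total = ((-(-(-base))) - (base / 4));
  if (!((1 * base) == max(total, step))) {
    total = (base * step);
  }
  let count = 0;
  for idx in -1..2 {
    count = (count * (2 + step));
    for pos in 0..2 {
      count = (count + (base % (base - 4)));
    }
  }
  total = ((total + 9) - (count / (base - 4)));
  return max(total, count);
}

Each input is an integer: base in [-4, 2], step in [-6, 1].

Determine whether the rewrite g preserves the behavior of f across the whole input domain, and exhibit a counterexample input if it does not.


This is a faithful refactor — boolean connective usage differs, and comparison usage differs, but the computed results match everywhere.
Spot check at base=-2, step=-5 — f: total=3, then ((1 * base) != max(total, step)) is true, then total=10, then count=0, then (idx=-1), then count=0, then (pos=0), then count=-2, then (pos=1), then count=-4, then (idx=0), then count=12, then (pos=0), then count=10, then (pos=1), then count=8, then (idx=1), then count=-24, then (pos=0), then count=-26, then (pos=1), then count=-28, then total=15, then returns 15. g: total=3, then (!((1 * base) == max(total, step))) is true, then total=10, then count=0, then (idx=-1), then count=0, then (pos=0), then count=-2, then (pos=1), then count=-4, then (idx=0), then count=12, then (pos=0), then count=10, then (pos=1), then count=8, then (idx=1), then count=-24, then (pos=0), then count=-26, then (pos=1), then count=-28, then total=15, then returns 15. Both give 15.
Every one of the 56 inputs gives matching results.
verdict: equivalent


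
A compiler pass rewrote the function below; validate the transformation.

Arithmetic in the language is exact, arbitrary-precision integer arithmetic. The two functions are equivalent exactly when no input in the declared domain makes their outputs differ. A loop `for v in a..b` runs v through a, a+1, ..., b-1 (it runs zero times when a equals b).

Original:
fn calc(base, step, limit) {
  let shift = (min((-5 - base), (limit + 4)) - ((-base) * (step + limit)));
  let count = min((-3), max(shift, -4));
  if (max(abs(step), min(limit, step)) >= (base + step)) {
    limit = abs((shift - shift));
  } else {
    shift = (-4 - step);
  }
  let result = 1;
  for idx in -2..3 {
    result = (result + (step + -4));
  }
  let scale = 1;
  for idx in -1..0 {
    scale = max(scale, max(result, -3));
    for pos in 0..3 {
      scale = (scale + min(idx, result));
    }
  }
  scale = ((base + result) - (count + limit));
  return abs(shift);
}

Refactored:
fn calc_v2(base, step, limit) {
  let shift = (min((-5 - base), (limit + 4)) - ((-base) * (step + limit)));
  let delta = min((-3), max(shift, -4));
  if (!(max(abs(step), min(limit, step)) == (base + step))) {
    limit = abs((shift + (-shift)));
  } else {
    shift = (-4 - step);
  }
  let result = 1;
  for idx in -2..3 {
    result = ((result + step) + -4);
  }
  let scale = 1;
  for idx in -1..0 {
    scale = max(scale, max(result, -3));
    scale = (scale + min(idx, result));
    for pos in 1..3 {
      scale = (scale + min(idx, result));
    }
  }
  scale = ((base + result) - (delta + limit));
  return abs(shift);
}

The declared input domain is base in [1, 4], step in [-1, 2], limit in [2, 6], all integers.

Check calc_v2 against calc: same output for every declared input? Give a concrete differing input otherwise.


There is a counterexample at base=1, step=0, limit=3: 4 on one side, 3 on the other.
calc: shift = -3; count = -3; (max(abs(step), min(limit, step)) >= (base + step)) -> false; shift = -4; result = 1; [idx=-2]; result = -3; [idx=-1]; result = -7; [idx=0]; result = -11; [idx=1]; result = -15; [idx=2]; result = -19; scale = 1; [idx=-1]; scale = 1; [pos=0]; scale = -18; [pos=1]; scale = -37; [pos=2]; scale = -56; scale = -18; return 4
calc_v2: shift = -3; delta = -3; (!(max(abs(step), min(limit, step)) == (base + step))) -> true; limit = 0; result = 1; [idx=-2]; result = -3; [idx=-1]; result = -7; [idx=0]; result = -11; [idx=1]; result = -15; [idx=2]; result = -19; scale = 1; [idx=-1]; scale = 1; scale = -18; [pos=1]; scale = -37; [pos=2]; scale = -56; scale = -15; return 3
verdict: not equivalent; witness: base=1, step=0, limit=3


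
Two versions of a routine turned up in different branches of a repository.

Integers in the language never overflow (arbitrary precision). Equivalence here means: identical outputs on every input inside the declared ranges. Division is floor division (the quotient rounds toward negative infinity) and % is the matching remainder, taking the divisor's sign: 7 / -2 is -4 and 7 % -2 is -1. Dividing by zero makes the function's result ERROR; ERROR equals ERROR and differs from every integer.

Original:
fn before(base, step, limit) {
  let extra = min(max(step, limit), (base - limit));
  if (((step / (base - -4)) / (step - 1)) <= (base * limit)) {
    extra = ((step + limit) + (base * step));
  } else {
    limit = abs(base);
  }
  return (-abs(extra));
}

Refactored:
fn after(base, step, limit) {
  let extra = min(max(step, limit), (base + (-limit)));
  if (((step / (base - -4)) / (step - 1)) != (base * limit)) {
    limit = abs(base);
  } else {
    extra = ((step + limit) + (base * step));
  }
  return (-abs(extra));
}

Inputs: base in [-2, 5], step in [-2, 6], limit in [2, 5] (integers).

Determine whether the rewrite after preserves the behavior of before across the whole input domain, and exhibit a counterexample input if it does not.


Evaluate both at base=1, step=-2, limit=2.
before: extra := -1 | (((step / (base - -4)) / (step - 1)) <= (base * limit)): true | extra := -2 | result -2
after: extra := -1 | (((step / (base - -4)) / (step - 1)) != (base * limit)): true | limit := 1 | result -1
-2 != -1, so the rewrite changes behavior.
verdict: not equivalent; witness: base=1, step=-2, limit=2


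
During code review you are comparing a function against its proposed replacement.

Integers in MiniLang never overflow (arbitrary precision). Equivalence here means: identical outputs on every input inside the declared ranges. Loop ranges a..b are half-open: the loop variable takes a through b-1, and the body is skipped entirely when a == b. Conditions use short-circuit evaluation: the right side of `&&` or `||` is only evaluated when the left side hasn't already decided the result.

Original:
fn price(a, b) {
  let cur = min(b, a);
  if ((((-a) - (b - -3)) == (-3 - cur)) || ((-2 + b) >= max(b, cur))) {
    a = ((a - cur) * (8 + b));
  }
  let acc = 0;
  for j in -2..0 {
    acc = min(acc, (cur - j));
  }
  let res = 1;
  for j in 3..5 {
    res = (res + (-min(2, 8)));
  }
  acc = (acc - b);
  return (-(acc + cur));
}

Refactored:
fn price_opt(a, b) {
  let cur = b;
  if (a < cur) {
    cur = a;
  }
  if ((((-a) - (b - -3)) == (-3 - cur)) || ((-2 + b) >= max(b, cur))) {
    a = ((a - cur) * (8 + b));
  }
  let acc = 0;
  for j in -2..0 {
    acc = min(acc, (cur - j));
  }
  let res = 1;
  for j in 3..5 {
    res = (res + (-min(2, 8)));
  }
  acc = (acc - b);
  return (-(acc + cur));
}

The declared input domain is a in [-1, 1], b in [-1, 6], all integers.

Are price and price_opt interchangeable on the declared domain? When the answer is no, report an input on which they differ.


Changes here: statement counts differ, and comparison usage differs, and branching structure differs, and min/max/abs usage differs; the full 24-point sweep finds no disagreement.
verdict: equivalent


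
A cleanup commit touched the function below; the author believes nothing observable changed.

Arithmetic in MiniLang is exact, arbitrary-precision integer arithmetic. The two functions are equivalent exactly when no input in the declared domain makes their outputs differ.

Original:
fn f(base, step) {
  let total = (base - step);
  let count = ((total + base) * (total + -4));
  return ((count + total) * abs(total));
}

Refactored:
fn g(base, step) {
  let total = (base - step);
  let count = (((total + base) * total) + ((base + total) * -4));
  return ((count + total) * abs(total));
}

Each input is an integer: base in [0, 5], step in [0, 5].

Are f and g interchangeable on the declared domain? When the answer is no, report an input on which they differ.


The two are interchangeable: arithmetic usage differs, and every declared input agrees.
Spot check at base=2, step=2 — f: total = 0; count = -8; return 0. g: total = 0; count = -8; return 0. Both give 0.
Checked all 36 inputs in the declared domain: the outputs agree on every one.
verdict: equivalent


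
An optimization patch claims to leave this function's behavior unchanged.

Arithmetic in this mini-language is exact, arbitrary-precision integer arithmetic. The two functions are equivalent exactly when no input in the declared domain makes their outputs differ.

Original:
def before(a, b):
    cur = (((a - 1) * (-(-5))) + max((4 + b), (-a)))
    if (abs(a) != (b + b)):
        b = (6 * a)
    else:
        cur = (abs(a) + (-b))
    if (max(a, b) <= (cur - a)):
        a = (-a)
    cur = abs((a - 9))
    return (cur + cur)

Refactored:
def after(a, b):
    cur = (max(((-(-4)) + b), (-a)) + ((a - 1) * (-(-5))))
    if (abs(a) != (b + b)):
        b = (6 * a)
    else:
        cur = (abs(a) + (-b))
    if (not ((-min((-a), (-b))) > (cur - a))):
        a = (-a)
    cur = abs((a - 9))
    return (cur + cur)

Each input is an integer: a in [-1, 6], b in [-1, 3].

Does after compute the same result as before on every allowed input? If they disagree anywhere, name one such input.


The two are interchangeable: min/max/abs usage differs; also boolean connective usage differs; also comparison usage differs, and every declared input agrees.
Spot check at a=6, b=0 — before: cur=29, then (abs(a) != (b + b)) is true, then b=36, then (max(a, b) <= (cur - a)) is false, then cur=3, then returns 6. after: cur=29, then (abs(a) != (b + b)) is true, then b=36, then (not ((-min((-a), (-b))) > (cur - a))) is false, then cur=3, then returns 6. Both give 6.
Across all 40 domain points the two functions coincide.
verdict: equivalent


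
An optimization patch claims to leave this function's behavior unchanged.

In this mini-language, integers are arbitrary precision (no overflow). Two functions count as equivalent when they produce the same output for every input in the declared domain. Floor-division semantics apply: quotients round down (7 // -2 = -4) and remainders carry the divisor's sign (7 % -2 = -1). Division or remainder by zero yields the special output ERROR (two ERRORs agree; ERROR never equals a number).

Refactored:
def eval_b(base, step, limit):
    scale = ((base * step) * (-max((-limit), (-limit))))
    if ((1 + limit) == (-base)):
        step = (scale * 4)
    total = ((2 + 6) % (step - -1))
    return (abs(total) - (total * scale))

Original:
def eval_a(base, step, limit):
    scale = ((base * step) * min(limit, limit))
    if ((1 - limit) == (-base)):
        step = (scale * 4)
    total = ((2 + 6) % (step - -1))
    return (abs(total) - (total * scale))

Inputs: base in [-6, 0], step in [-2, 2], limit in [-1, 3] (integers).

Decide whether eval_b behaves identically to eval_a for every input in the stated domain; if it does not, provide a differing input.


The rewrite breaks on base=-4, step=-2, limit=3, where the results are 0 and -184.
eval_a: scale becomes 24; next ((1 - limit) == (-base)) evaluates to false; next total becomes 0; next final value 0
eval_b: scale becomes 24; next ((1 + limit) == (-base)) evaluates to true; next step becomes 96; next total becomes 8; next final value -184
verdict: not equivalent; witness: base=-4, step=-2, limit=3


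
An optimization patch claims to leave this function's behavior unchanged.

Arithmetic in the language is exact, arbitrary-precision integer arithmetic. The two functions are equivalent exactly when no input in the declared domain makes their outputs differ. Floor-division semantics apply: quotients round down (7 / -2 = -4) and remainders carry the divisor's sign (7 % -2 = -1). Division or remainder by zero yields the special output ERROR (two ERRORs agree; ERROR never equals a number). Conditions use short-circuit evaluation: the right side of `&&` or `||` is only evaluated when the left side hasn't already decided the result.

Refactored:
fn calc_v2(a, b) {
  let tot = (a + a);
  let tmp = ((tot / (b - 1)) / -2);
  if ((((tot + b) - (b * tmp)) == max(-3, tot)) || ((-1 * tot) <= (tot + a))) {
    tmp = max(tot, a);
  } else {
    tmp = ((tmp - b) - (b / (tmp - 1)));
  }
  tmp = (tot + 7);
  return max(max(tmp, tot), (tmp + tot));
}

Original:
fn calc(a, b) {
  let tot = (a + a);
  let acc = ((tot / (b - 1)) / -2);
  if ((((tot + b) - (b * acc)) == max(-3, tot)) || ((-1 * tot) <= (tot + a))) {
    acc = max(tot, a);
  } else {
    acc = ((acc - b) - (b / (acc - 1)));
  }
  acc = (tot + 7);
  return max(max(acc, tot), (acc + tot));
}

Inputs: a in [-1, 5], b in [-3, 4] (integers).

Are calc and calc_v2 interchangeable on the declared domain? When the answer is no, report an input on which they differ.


The two are interchangeable: local variable names differ, and every declared input agrees.
Spot check at a=1, b=4 — calc: tot becomes 2; next acc becomes 0; next ((((tot + b) - (b * acc)) == max(-3, tot)) || ((-1 * tot) <= (tot + a))) evaluates to true; next acc becomes 2; next acc becomes 9; next final value 11. calc_v2: tot becomes 2; next tmp becomes 0; next ((((tot + b) - (b * tmp)) == max(-3, tot)) || ((-1 * tot) <= (tot + a))) evaluates to true; next tmp becomes 2; next tmp becomes 9; next final value 11. Both give 11.
Every one of the 56 inputs gives matching results.
verdict: equivalent


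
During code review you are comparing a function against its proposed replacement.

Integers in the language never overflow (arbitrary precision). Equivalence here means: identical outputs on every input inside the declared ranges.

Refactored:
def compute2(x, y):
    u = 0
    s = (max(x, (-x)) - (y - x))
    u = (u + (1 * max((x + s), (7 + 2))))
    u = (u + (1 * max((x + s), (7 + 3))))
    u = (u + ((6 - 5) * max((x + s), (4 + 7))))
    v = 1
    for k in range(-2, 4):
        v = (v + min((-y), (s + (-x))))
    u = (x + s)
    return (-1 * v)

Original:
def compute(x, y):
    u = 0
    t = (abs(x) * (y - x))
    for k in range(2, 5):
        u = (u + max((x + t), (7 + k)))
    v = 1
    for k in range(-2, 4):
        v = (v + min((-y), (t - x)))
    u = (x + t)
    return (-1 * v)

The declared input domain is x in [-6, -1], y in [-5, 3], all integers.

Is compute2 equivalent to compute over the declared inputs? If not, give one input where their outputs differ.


Run the pair on x=-4, y=-5.
compute: u = 0; t = -4; [k=2]; u = 9; [k=3]; u = 19; [k=4]; u = 30; v = 1; [k=-2]; v = 1; [k=-1]; v = 1; [k=0]; v = 1; [k=1]; v = 1; [k=2]; v = 1; [k=3]; v = 1; u = -8; return -1
compute2: u = 0; s = 5; u = 9; u = 19; u = 30; v = 1; [k=-2]; v = 6; [k=-1]; v = 11; [k=0]; v = 16; [k=1]; v = 21; [k=2]; v = 26; [k=3]; v = 31; u = 1; return -31
-1 and -31 differ, so these are not the same function on this domain.
verdict: not equivalent; witness: x=-4, y=-5


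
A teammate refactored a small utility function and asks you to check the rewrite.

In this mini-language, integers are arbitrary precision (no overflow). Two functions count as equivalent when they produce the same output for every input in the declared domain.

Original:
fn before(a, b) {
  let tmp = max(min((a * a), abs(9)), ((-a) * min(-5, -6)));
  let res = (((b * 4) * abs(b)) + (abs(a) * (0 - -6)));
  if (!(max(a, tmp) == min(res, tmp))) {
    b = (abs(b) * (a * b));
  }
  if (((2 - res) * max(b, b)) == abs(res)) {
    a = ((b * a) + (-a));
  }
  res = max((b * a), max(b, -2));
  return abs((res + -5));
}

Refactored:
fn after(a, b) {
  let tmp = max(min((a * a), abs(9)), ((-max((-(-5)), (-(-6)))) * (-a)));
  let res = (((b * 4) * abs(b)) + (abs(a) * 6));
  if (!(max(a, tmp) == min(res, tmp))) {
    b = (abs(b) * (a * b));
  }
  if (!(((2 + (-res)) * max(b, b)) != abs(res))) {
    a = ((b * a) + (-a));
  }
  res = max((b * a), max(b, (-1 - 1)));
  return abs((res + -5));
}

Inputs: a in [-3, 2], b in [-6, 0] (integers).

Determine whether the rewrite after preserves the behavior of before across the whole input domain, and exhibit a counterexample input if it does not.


The two versions differ — the changes include boolean connective usage differs, and constant usage differs, and comparison usage differs, and arithmetic usage differs, and min/max/abs usage differs.
Spot check at a=-2, b=0 — before: tmp becomes 4; next res becomes 12; next (!(max(a, tmp) == min(res, tmp))) evaluates to false; next (((2 - res) * max(b, b)) == abs(res)) evaluates to false; next res becomes 0; next final value 5. after: tmp becomes 4; next res becomes 12; next (!(max(a, tmp) == min(res, tmp))) evaluates to false; next (!(((2 + (-res)) * max(b, b)) != abs(res))) evaluates to false; next res becomes 0; next final value 5. Both give 5.
Sweeping the whole domain (42 inputs) finds no disagreement.
verdict: equivalent


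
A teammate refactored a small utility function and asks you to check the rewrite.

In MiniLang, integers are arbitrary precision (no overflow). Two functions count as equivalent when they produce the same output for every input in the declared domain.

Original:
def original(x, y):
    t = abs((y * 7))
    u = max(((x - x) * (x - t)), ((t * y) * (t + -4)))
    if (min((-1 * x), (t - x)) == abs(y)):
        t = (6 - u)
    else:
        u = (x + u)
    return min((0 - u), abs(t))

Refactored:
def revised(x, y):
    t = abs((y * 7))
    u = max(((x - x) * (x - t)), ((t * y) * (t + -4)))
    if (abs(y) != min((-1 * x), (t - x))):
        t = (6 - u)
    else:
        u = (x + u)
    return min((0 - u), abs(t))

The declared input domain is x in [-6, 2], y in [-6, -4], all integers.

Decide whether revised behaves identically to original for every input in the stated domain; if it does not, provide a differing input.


Take x=-6, y=-6.
original: t := 42 | u := 0 | (min((-1 * x), (t - x)) == abs(y)): true | t := 6 | result 0
revised: t := 42 | u := 0 | (abs(y) != min((-1 * x), (t - x))): false | u := -6 | result 6
0 and 6 differ, so these are not the same function on this domain.
verdict: not equivalent; witness: x=-6, y=-6


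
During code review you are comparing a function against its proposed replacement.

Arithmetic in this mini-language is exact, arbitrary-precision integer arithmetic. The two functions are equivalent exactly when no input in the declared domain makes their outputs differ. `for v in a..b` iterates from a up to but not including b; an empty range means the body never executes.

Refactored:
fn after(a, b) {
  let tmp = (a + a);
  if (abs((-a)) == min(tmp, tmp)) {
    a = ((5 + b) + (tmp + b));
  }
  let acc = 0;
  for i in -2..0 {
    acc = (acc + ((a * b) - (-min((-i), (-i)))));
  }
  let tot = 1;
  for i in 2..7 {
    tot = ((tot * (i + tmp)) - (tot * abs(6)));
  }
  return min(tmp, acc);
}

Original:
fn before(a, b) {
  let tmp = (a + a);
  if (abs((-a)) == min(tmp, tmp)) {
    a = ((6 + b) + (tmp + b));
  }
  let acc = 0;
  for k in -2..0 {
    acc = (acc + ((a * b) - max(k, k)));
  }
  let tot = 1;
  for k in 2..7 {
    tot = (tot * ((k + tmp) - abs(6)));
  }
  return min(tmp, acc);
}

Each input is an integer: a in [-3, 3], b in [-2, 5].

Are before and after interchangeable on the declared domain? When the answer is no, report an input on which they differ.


Run the pair on a=0, b=-2.
before: tmp = 0; (abs((-a)) == min(tmp, tmp)) -> true; a = 2; acc = 0; [k=-2]; acc = -2; [k=-1]; acc = -5; tot = 1; [k=2]; tot = -4; [k=3]; tot = 12; [k=4]; tot = -24; [k=5]; tot = 24; [k=6]; tot = 0; return -5
after: tmp = 0; (abs((-a)) == min(tmp, tmp)) -> true; a = 1; acc = 0; [i=-2]; acc = 0; [i=-1]; acc = -1; tot = 1; [i=2]; tot = -4; [i=3]; tot = 12; [i=4]; tot = -24; [i=5]; tot = 24; [i=6]; tot = 0; return -1
-5 and -1 differ, so these are not the same function on this domain.
verdict: not equivalent; witness: a=0, b=-2
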